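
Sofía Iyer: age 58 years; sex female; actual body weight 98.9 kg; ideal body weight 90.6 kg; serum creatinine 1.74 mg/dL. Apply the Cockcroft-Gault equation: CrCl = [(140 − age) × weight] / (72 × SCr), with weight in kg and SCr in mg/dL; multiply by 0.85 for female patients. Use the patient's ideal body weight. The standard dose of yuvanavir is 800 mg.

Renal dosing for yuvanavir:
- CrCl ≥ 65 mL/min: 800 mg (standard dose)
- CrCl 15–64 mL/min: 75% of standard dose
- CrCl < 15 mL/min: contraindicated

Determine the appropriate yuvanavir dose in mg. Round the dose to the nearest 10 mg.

600 mg

CrCl = (140 − 58) × 90.6 / (72 × 1.74) × 0.85 = 7429.2 / 125.28 × 0.85 ≈ 50.4 mL/min
CrCl ≈ 50 mL/min → bracket 15–64 mL/min.
75% of 800 mg = 600 mg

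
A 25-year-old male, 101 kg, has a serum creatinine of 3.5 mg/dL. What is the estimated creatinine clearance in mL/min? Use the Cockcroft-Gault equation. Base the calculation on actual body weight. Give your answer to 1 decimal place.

46.1 mL/min

CrCl = (140 − 25) × 101 / (72 × 3.5) = 11615.0 / 252.00 ≈ 46.1 mL/min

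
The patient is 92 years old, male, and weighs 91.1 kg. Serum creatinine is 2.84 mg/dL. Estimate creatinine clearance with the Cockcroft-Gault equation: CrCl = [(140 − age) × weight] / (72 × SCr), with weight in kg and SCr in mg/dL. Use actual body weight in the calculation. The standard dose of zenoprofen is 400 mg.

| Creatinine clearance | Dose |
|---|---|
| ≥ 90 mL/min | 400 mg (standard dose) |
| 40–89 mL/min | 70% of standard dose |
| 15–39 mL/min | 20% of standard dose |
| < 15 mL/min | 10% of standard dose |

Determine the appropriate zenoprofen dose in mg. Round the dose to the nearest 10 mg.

80 mg

CrCl = (140 − 92) × 91.1 / (72 × 2.84) = 4372.8 / 204.48 ≈ 21.4 mL/min
CrCl ≈ 21 mL/min → bracket 15–39 mL/min.
20% of 400 mg = 80 mg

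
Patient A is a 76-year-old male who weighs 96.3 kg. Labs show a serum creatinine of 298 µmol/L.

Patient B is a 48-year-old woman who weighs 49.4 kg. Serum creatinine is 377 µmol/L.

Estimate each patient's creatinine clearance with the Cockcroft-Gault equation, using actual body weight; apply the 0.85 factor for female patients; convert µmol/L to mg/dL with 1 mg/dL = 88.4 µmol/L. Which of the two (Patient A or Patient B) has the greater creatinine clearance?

Patient A

Patient A: SCr = 298 / 88.4 = 3.371 mg/dL
Patient A: CrCl = (140 − 76) × 96.3 / (72 × 3.371) = 6163.2 / 242.71 ≈ 25.4 mL/min
Patient B: SCr = 377 / 88.4 = 4.265 mg/dL
Patient B: CrCl = (140 − 48) × 49.4 / (72 × 4.265) × 0.85 = 4544.8 / 307.08 × 0.85 ≈ 12.6 mL/min
25.4 vs 12.6 mL/min → Patient A is higher.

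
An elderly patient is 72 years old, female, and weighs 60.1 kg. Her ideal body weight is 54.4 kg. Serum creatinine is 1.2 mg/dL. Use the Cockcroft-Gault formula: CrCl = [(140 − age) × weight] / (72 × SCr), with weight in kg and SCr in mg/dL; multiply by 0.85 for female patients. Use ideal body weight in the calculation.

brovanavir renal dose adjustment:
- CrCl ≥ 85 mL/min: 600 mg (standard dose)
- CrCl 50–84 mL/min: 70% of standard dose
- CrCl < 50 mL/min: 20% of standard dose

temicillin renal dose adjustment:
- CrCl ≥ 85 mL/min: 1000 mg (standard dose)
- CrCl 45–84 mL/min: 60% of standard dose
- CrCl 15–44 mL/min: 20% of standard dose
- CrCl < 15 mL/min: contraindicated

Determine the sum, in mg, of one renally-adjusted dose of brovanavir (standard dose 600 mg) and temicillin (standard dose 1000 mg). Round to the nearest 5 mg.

CrCl = (140 − 72) × 54.4 / (72 × 1.2) × 0.85 = 3699.2 / 86.40 × 0.85 ≈ 36.4 mL/min
CrCl ≈ 36 mL/min.
brovanavir: < 50 mL/min → 20% of 600 mg = 120 mg.
temicillin: 15–44 mL/min → 20% of 1000 mg = 200 mg.
Total = 120 + 200 = 320 mg.

320 mg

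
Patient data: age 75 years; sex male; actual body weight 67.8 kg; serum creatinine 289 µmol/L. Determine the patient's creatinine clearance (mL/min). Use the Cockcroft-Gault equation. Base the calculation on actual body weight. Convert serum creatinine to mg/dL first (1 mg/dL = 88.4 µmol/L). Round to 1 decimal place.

SCr = 289 / 88.4 = 3.269 mg/dL
CrCl = (140 − 75) × 67.8 / (72 × 3.269) = 4407.0 / 235.37 ≈ 18.7 mL/min

18.7 mL/min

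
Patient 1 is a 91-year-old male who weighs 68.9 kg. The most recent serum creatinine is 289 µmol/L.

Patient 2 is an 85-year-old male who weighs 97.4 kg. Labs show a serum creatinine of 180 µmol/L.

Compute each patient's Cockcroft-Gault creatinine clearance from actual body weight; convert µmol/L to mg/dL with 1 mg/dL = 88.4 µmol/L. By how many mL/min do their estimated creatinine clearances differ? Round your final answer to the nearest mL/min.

Patient 1: SCr = 289 / 88.4 = 3.269 mg/dL
Patient 1: CrCl = (140 − 91) × 68.9 / (72 × 3.269) = 3376.1 / 235.37 ≈ 14.3 mL/min
Patient 2: SCr = 180 / 88.4 = 2.036 mg/dL
Patient 2: CrCl = (140 − 85) × 97.4 / (72 × 2.036) = 5357.0 / 146.59 ≈ 36.5 mL/min
|14.3 − 36.5| = 22.2 mL/min

22 mL/min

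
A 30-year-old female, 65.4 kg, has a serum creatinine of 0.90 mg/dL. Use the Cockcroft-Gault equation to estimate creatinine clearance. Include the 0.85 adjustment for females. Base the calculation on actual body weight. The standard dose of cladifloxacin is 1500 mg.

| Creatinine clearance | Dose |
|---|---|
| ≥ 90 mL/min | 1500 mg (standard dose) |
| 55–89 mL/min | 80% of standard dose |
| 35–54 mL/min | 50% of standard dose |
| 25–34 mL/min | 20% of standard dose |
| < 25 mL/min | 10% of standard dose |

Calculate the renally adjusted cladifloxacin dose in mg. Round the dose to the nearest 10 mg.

1500 mg

CrCl = (140 − 30) × 65.4 / (72 × 0.9) × 0.85 = 7194.0 / 64.80 × 0.85 ≈ 94.4 mL/min
CrCl ≈ 94 mL/min → bracket ≥ 90 mL/min.
100% of 1500 mg = 1500 mg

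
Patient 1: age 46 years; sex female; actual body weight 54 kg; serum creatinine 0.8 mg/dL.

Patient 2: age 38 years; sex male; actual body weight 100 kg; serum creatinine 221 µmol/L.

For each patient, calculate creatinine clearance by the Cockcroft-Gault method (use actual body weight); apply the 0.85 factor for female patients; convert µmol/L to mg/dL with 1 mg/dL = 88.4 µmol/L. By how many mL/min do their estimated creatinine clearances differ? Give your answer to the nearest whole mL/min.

Patient 1: CrCl = (140 − 46) × 54 / (72 × 0.8) × 0.85 = 5076.0 / 57.60 × 0.85 ≈ 74.9 mL/min
Patient 2: SCr = 221 / 88.4 = 2.5 mg/dL
Patient 2: CrCl = (140 − 38) × 100 / (72 × 2.5) = 10200.0 / 180.00 ≈ 56.7 mL/min
|74.9 − 56.7| = 18.2 mL/min

18 mL/min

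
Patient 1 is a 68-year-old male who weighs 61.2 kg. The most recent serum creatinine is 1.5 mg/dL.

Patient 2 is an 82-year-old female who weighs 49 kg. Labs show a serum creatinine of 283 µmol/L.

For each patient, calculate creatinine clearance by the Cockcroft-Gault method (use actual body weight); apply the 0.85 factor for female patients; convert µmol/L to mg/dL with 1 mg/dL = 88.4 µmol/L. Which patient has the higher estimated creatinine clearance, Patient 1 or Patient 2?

Patient 1

Patient 1: CrCl = (140 − 68) × 61.2 / (72 × 1.5) = 4406.4 / 108.00 ≈ 40.8 mL/min
Patient 2: SCr = 283 / 88.4 = 3.201 mg/dL
Patient 2: CrCl = (140 − 82) × 49 / (72 × 3.201) × 0.85 = 2842.0 / 230.47 × 0.85 ≈ 10.5 mL/min
40.8 vs 10.5 mL/min → Patient 1 is higher.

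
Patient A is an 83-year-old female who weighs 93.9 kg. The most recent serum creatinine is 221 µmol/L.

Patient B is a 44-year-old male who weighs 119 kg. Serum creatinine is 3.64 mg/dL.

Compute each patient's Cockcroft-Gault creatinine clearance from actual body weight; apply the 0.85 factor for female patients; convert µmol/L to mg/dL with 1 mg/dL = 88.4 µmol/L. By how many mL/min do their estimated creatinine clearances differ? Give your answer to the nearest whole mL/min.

Patient A: SCr = 221 / 88.4 = 2.5 mg/dL
Patient A: CrCl = (140 − 83) × 93.9 / (72 × 2.5) × 0.85 = 5352.3 / 180.00 × 0.85 ≈ 25.3 mL/min
Patient B: CrCl = (140 − 44) × 119 / (72 × 3.64) = 11424.0 / 262.08 ≈ 43.6 mL/min
|25.3 − 43.6| = 18.3 mL/min

18 mL/min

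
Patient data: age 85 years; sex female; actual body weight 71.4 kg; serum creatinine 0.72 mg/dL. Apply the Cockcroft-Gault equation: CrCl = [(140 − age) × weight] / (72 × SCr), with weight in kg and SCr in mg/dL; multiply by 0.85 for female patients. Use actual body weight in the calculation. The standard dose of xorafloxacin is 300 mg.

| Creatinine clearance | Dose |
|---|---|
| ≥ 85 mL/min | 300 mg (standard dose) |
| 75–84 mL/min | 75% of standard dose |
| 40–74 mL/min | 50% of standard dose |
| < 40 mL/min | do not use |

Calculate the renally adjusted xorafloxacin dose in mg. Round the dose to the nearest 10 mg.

CrCl = (140 − 85) × 71.4 / (72 × 0.72) × 0.85 = 3927.0 / 51.84 × 0.85 ≈ 64.4 mL/min
CrCl ≈ 64 mL/min → bracket 40–74 mL/min.
50% of 300 mg = 150 mg

150 mg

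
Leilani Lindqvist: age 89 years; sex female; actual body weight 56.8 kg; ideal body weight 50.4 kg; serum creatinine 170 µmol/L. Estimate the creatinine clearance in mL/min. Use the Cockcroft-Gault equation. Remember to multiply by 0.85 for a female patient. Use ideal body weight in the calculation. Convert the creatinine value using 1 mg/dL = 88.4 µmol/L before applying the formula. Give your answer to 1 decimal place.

SCr = 170 / 88.4 = 1.923 mg/dL
CrCl = (140 − 89) × 50.4 / (72 × 1.923) × 0.85 = 2570.4 / 138.46 × 0.85 ≈ 15.8 mL/min

15.8 mL/min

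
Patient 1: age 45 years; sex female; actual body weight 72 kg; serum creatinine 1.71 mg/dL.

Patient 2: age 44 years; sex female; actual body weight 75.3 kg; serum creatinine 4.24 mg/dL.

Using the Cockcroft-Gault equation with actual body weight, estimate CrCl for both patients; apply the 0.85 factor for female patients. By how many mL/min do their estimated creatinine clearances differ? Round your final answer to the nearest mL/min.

Patient 1: CrCl = (140 − 45) × 72 / (72 × 1.71) × 0.85 = 6840.0 / 123.12 × 0.85 ≈ 47.2 mL/min
Patient 2: CrCl = (140 − 44) × 75.3 / (72 × 4.24) × 0.85 = 7228.8 / 305.28 × 0.85 ≈ 20.1 mL/min
|47.2 − 20.1| = 27.1 mL/min

27 mL/min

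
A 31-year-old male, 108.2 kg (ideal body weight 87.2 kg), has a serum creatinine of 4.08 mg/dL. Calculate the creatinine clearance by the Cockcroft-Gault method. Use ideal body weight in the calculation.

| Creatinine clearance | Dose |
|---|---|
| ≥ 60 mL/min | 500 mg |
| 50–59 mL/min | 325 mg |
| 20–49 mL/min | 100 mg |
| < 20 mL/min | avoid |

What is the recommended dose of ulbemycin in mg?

CrCl = (140 − 31) × 87.2 / (72 × 4.08) = 9504.8 / 293.76 ≈ 32.4 mL/min
CrCl ≈ 32 mL/min → bracket 20–49 mL/min.
Dose for this bracket: 100 mg.

100 mg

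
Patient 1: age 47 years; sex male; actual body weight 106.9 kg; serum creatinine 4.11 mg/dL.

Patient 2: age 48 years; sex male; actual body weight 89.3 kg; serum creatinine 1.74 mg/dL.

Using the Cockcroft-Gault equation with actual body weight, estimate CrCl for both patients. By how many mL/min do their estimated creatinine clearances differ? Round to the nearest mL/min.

Patient 1: CrCl = (140 − 47) × 106.9 / (72 × 4.11) = 9941.7 / 295.92 ≈ 33.6 mL/min
Patient 2: CrCl = (140 − 48) × 89.3 / (72 × 1.74) = 8215.6 / 125.28 ≈ 65.6 mL/min
|33.6 − 65.6| = 32.0 mL/min

32 mL/min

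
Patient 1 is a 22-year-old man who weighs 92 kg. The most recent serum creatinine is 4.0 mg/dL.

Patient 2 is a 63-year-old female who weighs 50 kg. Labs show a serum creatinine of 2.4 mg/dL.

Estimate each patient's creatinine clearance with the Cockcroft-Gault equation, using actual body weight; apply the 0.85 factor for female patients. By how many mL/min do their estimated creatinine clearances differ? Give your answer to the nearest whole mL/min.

19 mL/min

Patient 1: CrCl = (140 − 22) × 92 / (72 × 4) = 10856.0 / 288.00 ≈ 37.7 mL/min
Patient 2: CrCl = (140 − 63) × 50 / (72 × 2.4) × 0.85 = 3850.0 / 172.80 × 0.85 ≈ 18.9 mL/min
|37.7 − 18.9| = 18.8 mL/min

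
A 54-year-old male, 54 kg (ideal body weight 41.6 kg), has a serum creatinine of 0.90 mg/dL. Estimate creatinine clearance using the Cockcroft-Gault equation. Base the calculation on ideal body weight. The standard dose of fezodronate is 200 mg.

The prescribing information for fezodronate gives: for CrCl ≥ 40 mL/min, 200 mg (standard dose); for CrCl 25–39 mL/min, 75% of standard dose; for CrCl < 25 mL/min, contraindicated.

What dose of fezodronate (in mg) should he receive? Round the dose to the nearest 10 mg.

CrCl = (140 − 54) × 41.6 / (72 × 0.9) = 3577.6 / 64.80 ≈ 55.2 mL/min
CrCl ≈ 55 mL/min → bracket ≥ 40 mL/min.
100% of 200 mg = 200 mg

200 mg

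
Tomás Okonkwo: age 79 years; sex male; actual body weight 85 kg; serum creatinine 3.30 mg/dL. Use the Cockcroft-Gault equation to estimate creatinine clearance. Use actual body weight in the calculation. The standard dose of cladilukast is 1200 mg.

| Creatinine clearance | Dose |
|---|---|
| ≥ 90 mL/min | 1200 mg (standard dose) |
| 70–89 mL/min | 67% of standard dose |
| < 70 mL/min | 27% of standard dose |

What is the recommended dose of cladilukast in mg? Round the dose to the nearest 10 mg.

320 mg

CrCl = (140 − 79) × 85 / (72 × 3.3) = 5185.0 / 237.60 ≈ 21.8 mL/min
CrCl ≈ 22 mL/min → bracket < 70 mL/min.
27% of 1200 mg = 324 mg → 320 mg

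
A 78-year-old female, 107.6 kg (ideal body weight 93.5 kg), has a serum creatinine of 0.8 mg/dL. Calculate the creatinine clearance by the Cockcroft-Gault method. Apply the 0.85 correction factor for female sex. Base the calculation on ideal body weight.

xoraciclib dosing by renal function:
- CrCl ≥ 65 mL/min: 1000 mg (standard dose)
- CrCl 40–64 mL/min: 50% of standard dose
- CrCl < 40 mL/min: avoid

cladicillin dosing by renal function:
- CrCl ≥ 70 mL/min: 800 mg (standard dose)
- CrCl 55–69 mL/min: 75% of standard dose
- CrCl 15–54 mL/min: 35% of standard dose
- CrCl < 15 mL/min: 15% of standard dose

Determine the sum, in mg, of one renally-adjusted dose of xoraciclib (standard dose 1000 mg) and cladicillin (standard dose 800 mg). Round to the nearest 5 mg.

1800 mg

CrCl = (140 − 78) × 93.5 / (72 × 0.8) × 0.85 = 5797.0 / 57.60 × 0.85 ≈ 85.5 mL/min
CrCl ≈ 86 mL/min.
xoraciclib: ≥ 65 mL/min → 100% of 1000 mg = 1000 mg.
cladicillin: ≥ 70 mL/min → 100% of 800 mg = 800 mg.
Total = 1000 + 800 = 1800 mg.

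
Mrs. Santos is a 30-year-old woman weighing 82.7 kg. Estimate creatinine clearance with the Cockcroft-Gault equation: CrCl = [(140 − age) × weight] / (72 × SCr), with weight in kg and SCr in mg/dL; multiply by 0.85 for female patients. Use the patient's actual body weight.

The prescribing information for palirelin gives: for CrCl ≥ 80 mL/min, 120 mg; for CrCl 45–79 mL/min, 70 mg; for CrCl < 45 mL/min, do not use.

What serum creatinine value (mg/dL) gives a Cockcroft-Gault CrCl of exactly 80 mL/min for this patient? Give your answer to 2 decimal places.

Standard dose requires CrCl ≥ 80 mL/min.
Set (140 − 30) × 82.7 × 0.85 / (72 × SCr) = 80
SCr = (140 − 30) × 82.7 × 0.85 / (72 × 80) = 1.342 mg/dL

1.34 mg/dL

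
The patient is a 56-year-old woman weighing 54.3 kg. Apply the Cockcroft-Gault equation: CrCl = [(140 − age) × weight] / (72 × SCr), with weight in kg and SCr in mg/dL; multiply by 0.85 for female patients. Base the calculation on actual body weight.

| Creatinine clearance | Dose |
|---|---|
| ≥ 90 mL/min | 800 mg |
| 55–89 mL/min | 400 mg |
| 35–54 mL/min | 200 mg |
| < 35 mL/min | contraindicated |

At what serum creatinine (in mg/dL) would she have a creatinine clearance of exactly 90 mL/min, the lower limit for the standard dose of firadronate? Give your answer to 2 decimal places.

Standard dose requires CrCl ≥ 90 mL/min.
Set (140 − 56) × 54.3 × 0.85 / (72 × SCr) = 90
SCr = (140 − 56) × 54.3 × 0.85 / (72 × 90) = 0.598 mg/dL

0.60 mg/dL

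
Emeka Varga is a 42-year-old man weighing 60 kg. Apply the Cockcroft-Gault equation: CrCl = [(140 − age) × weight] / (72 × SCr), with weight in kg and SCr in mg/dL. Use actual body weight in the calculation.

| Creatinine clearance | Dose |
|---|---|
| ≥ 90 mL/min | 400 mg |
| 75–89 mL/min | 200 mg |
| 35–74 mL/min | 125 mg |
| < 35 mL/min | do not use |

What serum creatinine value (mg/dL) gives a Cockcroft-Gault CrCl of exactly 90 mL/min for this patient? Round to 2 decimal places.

Standard dose requires CrCl ≥ 90 mL/min.
Set (140 − 42) × 60 / (72 × SCr) = 90
SCr = (140 − 42) × 60 / (72 × 90) = 0.907 mg/dL

0.91 mg/dL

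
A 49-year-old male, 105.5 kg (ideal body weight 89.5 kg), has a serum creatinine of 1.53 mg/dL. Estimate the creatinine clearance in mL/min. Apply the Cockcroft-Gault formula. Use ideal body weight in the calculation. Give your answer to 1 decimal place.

73.9 mL/min

CrCl = (140 − 49) × 89.5 / (72 × 1.53) = 8144.5 / 110.16 ≈ 73.9 mL/min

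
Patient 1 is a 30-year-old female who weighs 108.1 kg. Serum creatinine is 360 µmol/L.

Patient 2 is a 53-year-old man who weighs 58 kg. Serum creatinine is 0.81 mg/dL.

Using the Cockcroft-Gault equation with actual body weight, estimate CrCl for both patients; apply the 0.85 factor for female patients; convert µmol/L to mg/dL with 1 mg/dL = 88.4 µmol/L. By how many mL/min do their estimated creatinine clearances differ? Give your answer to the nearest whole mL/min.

52 mL/min

Patient 1: SCr = 360 / 88.4 = 4.072 mg/dL
Patient 1: CrCl = (140 − 30) × 108.1 / (72 × 4.072) × 0.85 = 11891.0 / 293.18 × 0.85 ≈ 34.5 mL/min
Patient 2: CrCl = (140 − 53) × 58 / (72 × 0.81) = 5046.0 / 58.32 ≈ 86.5 mL/min
|34.5 − 86.5| = 52.0 mL/min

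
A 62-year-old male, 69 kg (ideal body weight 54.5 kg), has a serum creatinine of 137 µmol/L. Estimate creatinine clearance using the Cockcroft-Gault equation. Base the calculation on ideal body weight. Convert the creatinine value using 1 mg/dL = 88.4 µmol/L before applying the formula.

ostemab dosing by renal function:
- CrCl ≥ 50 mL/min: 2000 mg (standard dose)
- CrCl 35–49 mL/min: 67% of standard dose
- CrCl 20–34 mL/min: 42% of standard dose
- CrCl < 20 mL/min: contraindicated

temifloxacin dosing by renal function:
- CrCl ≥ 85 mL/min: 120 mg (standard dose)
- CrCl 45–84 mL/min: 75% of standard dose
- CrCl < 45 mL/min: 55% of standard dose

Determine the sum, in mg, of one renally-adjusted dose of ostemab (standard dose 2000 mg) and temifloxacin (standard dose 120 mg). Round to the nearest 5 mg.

SCr = 137 / 88.4 = 1.55 mg/dL
CrCl = (140 − 62) × 54.5 / (72 × 1.55) = 4251.0 / 111.60 ≈ 38.1 mL/min
CrCl ≈ 38 mL/min.
ostemab: 35–49 mL/min → 67% of 2000 mg = 1340 mg.
temifloxacin: < 45 mL/min → 55% of 120 mg = 66 mg.
Total = 1340 + 66 = 1406 mg.

1405 mg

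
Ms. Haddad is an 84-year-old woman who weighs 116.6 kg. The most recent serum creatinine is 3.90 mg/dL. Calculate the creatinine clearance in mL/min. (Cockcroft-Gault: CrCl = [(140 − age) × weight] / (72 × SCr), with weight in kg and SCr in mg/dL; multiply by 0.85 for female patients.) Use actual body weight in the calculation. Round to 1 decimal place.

19.8 mL/min

CrCl = (140 − 84) × 116.6 / (72 × 3.9) × 0.85 = 6529.6 / 280.80 × 0.85 ≈ 19.8 mL/min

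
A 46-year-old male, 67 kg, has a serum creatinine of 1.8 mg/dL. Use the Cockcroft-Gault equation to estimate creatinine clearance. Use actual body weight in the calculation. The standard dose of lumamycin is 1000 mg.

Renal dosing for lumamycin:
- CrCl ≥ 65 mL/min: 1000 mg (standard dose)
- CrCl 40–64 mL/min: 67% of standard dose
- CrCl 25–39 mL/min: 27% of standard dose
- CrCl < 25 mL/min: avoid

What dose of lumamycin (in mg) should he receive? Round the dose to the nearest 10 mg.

670 mg

CrCl = (140 − 46) × 67 / (72 × 1.8) = 6298.0 / 129.60 ≈ 48.6 mL/min
CrCl ≈ 49 mL/min → bracket 40–64 mL/min.
67% of 1000 mg = 670 mg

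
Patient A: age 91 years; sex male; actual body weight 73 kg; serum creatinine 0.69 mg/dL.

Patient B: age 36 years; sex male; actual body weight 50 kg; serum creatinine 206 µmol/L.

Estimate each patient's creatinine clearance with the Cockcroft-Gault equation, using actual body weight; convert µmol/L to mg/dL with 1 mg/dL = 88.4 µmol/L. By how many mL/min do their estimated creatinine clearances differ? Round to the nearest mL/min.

41 mL/min

Patient A: CrCl = (140 − 91) × 73 / (72 × 0.69) = 3577.0 / 49.68 ≈ 72.0 mL/min
Patient B: SCr = 206 / 88.4 = 2.33 mg/dL
Patient B: CrCl = (140 − 36) × 50 / (72 × 2.33) = 5200.0 / 167.76 ≈ 31.0 mL/min
|72.0 − 31.0| = 41.0 mL/min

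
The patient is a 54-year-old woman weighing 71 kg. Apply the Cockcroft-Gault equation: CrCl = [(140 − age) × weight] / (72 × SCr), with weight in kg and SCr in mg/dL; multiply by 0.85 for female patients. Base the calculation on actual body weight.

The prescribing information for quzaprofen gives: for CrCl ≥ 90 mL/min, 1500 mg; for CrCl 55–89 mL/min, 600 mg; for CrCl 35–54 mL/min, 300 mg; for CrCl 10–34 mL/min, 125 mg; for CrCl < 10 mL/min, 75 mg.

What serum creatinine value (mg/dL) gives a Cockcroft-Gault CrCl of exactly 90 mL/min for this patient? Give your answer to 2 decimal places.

0.80 mg/dL

Standard dose requires CrCl ≥ 90 mL/min.
Set (140 − 54) × 71 × 0.85 / (72 × SCr) = 90
SCr = (140 − 54) × 71 × 0.85 / (72 × 90) = 0.801 mg/dL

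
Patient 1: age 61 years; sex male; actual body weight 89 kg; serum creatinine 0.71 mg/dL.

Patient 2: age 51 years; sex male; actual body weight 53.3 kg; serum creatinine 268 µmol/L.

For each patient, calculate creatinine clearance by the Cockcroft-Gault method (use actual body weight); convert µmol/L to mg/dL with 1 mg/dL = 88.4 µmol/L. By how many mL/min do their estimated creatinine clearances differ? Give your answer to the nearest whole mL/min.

116 mL/min

Patient 1: CrCl = (140 − 61) × 89 / (72 × 0.71) = 7031.0 / 51.12 ≈ 137.5 mL/min
Patient 2: SCr = 268 / 88.4 = 3.032 mg/dL
Patient 2: CrCl = (140 − 51) × 53.3 / (72 × 3.032) = 4743.7 / 218.30 ≈ 21.7 mL/min
|137.5 − 21.7| = 115.8 mL/min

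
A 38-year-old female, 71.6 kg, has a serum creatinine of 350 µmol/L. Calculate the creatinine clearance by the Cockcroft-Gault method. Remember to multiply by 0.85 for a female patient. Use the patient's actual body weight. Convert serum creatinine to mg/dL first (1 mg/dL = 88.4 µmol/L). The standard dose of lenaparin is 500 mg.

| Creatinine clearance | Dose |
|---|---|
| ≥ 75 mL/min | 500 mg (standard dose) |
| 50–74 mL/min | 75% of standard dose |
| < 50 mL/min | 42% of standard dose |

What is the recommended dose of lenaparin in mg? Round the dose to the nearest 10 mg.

SCr = 350 / 88.4 = 3.959 mg/dL
CrCl = (140 − 38) × 71.6 / (72 × 3.959) × 0.85 = 7303.2 / 285.05 × 0.85 ≈ 21.8 mL/min
CrCl ≈ 22 mL/min → bracket < 50 mL/min.
42% of 500 mg = 210 mg

210 mg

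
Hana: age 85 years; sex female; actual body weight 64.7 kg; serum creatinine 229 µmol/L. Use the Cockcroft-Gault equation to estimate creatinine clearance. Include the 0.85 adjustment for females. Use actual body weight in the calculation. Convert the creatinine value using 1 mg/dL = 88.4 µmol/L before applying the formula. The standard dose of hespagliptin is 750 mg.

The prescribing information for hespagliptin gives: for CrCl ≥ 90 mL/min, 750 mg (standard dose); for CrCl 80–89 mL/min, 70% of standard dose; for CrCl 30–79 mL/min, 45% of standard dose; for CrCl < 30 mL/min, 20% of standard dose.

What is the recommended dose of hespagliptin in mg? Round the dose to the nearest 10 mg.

150 mg

SCr = 229 / 88.4 = 2.59 mg/dL
CrCl = (140 − 85) × 64.7 / (72 × 2.59) × 0.85 = 3558.5 / 186.48 × 0.85 ≈ 16.2 mL/min
CrCl ≈ 16 mL/min → bracket < 30 mL/min.
20% of 750 mg = 150 mg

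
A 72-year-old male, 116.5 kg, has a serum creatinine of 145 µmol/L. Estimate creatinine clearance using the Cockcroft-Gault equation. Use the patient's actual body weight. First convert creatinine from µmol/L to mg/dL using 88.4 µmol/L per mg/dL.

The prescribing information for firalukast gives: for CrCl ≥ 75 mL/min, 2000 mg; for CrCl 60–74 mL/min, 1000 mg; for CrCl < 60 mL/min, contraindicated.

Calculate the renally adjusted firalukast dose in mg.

SCr = 145 / 88.4 = 1.64 mg/dL
CrCl = (140 − 72) × 116.5 / (72 × 1.64) = 7922.0 / 118.08 ≈ 67.1 mL/min
CrCl ≈ 67 mL/min → bracket 60–74 mL/min.
Dose for this bracket: 1000 mg.

1000 mg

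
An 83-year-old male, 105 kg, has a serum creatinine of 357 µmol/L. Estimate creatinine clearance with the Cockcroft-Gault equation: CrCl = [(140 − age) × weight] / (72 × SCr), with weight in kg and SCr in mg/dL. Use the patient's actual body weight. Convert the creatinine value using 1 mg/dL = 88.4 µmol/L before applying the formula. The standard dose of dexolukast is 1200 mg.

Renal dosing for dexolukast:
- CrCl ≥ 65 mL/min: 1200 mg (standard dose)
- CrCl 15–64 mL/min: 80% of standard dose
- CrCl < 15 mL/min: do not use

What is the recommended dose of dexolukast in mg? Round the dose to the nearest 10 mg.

SCr = 357 / 88.4 = 4.038 mg/dL
CrCl = (140 − 83) × 105 / (72 × 4.038) = 5985.0 / 290.74 ≈ 20.6 mL/min
CrCl ≈ 21 mL/min → bracket 15–64 mL/min.
80% of 1200 mg = 960 mg

960 mg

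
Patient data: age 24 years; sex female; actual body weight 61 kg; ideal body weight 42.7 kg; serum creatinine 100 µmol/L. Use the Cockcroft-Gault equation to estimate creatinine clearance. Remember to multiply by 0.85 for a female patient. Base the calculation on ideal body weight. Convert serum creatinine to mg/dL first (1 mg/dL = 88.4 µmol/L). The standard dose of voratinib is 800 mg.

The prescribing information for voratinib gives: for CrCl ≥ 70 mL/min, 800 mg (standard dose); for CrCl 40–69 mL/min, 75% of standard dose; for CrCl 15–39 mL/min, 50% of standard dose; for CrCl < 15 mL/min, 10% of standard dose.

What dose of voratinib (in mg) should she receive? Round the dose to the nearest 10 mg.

600 mg

SCr = 100 / 88.4 = 1.131 mg/dL
CrCl = (140 − 24) × 42.7 / (72 × 1.131) × 0.85 = 4953.2 / 81.43 × 0.85 ≈ 51.7 mL/min
CrCl ≈ 52 mL/min → bracket 40–69 mL/min.
75% of 800 mg = 600 mg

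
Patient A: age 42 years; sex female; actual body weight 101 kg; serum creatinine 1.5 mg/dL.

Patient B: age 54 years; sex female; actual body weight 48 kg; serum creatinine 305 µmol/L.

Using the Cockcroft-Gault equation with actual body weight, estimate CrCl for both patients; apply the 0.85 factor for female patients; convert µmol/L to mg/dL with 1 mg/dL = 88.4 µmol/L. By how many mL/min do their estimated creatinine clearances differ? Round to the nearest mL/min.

64 mL/min

Patient A: CrCl = (140 − 42) × 101 / (72 × 1.5) × 0.85 = 9898.0 / 108.00 × 0.85 ≈ 77.9 mL/min
Patient B: SCr = 305 / 88.4 = 3.45 mg/dL
Patient B: CrCl = (140 − 54) × 48 / (72 × 3.45) × 0.85 = 4128.0 / 248.40 × 0.85 ≈ 14.1 mL/min
|77.9 − 14.1| = 63.8 mL/min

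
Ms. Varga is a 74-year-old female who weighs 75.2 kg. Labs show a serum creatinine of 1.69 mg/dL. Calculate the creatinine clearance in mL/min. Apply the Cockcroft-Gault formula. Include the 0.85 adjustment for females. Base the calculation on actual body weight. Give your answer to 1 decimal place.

CrCl = (140 − 74) × 75.2 / (72 × 1.69) × 0.85 = 4963.2 / 121.68 × 0.85 ≈ 34.7 mL/min

34.7 mL/min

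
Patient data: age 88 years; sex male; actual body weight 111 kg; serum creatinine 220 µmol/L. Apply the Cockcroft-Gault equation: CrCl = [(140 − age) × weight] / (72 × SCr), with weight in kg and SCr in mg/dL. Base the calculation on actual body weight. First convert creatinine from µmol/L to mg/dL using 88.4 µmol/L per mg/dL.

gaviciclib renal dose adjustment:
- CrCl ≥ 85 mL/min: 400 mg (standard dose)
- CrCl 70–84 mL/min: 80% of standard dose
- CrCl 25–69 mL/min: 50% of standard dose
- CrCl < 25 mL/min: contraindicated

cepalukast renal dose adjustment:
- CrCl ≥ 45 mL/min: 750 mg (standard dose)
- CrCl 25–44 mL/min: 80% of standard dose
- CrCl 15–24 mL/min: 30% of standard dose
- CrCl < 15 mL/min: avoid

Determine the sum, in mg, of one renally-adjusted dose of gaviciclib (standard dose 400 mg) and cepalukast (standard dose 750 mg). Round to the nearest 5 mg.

SCr = 220 / 88.4 = 2.489 mg/dL
CrCl = (140 − 88) × 111 / (72 × 2.489) = 5772.0 / 179.21 ≈ 32.2 mL/min
CrCl ≈ 32 mL/min.
gaviciclib: 25–69 mL/min → 50% of 400 mg = 200 mg.
cepalukast: 25–44 mL/min → 80% of 750 mg = 600 mg.
Total = 200 + 600 = 800 mg.

800 mg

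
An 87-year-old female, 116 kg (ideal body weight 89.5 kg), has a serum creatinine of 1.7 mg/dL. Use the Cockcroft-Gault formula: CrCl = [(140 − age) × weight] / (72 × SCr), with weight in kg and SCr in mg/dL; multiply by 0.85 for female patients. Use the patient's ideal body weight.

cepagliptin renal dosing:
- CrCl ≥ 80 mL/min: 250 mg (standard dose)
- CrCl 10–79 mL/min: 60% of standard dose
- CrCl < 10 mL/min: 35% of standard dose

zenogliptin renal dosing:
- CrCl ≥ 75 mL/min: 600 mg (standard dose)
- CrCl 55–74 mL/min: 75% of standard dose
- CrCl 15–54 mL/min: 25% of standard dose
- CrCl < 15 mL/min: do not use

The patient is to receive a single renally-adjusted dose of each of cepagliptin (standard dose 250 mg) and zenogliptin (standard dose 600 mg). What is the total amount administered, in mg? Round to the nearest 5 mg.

CrCl = (140 − 87) × 89.5 / (72 × 1.7) × 0.85 = 4743.5 / 122.40 × 0.85 ≈ 32.9 mL/min
CrCl ≈ 33 mL/min.
cepagliptin: 10–79 mL/min → 60% of 250 mg = 150 mg.
zenogliptin: 15–54 mL/min → 25% of 600 mg = 150 mg.
Total = 150 + 150 = 300 mg.

300 mg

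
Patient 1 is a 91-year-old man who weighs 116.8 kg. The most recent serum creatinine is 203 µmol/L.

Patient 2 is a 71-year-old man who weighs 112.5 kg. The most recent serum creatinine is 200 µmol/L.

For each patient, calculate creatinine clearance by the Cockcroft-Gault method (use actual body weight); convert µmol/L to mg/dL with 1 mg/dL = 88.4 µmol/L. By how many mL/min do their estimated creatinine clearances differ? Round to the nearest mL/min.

13 mL/min

Patient 1: SCr = 203 / 88.4 = 2.296 mg/dL
Patient 1: CrCl = (140 − 91) × 116.8 / (72 × 2.296) = 5723.2 / 165.31 ≈ 34.6 mL/min
Patient 2: SCr = 200 / 88.4 = 2.262 mg/dL
Patient 2: CrCl = (140 − 71) × 112.5 / (72 × 2.262) = 7762.5 / 162.86 ≈ 47.7 mL/min
|34.6 − 47.7| = 13.1 mL/min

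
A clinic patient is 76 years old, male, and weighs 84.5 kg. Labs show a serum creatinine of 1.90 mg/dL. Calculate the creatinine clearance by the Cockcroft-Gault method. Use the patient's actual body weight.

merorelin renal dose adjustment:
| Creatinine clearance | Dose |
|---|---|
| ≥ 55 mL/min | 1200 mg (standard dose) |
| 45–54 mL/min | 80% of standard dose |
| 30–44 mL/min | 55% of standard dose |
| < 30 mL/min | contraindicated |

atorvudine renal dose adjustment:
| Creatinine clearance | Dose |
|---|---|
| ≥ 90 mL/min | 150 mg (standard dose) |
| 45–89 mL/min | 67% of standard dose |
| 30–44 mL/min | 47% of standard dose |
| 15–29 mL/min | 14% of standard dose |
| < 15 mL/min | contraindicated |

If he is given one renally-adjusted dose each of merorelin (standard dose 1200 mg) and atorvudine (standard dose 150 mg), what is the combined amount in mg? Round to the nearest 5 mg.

CrCl = (140 − 76) × 84.5 / (72 × 1.9) = 5408.0 / 136.80 ≈ 39.5 mL/min
CrCl ≈ 40 mL/min.
merorelin: 30–44 mL/min → 55% of 1200 mg = 660 mg.
atorvudine: 30–44 mL/min → 47% of 150 mg = 70.5 mg.
Total = 660 + 70.5 = 730.5 mg.

730 mg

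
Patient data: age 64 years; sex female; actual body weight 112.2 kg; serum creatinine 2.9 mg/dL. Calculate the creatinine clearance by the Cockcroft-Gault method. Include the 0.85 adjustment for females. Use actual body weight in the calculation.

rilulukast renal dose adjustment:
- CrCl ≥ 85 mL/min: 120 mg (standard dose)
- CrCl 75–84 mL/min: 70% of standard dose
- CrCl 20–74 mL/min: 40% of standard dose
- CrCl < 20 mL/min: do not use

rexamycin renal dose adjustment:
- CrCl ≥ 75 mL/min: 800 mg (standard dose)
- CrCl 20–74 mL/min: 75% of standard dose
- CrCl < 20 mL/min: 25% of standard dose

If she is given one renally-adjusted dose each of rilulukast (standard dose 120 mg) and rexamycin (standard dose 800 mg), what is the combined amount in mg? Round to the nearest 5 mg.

650 mg

CrCl = (140 − 64) × 112.2 / (72 × 2.9) × 0.85 = 8527.2 / 208.80 × 0.85 ≈ 34.7 mL/min
CrCl ≈ 35 mL/min.
rilulukast: 20–74 mL/min → 40% of 120 mg = 48 mg.
rexamycin: 20–74 mL/min → 75% of 800 mg = 600 mg.
Total = 48 + 600 = 648 mg.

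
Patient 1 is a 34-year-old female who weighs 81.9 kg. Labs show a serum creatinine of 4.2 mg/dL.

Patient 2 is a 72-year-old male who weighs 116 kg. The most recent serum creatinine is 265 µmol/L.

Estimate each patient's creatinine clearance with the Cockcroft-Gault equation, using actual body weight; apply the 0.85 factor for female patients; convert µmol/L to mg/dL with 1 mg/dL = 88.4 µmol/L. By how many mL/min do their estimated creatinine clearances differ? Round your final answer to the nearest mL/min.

Patient 1: CrCl = (140 − 34) × 81.9 / (72 × 4.2) × 0.85 = 8681.4 / 302.40 × 0.85 ≈ 24.4 mL/min
Patient 2: SCr = 265 / 88.4 = 2.998 mg/dL
Patient 2: CrCl = (140 − 72) × 116 / (72 × 2.998) = 7888.0 / 215.86 ≈ 36.5 mL/min
|24.4 − 36.5| = 12.1 mL/min

12 mL/min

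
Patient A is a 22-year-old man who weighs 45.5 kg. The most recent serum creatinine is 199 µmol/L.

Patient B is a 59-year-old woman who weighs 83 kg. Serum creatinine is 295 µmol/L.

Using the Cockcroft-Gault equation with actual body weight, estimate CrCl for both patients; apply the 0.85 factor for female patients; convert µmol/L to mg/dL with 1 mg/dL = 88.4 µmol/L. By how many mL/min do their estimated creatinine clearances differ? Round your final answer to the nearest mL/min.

9 mL/min

Patient A: SCr = 199 / 88.4 = 2.251 mg/dL
Patient A: CrCl = (140 − 22) × 45.5 / (72 × 2.251) = 5369.0 / 162.07 ≈ 33.1 mL/min
Patient B: SCr = 295 / 88.4 = 3.337 mg/dL
Patient B: CrCl = (140 − 59) × 83 / (72 × 3.337) × 0.85 = 6723.0 / 240.26 × 0.85 ≈ 23.8 mL/min
|33.1 − 23.8| = 9.3 mL/min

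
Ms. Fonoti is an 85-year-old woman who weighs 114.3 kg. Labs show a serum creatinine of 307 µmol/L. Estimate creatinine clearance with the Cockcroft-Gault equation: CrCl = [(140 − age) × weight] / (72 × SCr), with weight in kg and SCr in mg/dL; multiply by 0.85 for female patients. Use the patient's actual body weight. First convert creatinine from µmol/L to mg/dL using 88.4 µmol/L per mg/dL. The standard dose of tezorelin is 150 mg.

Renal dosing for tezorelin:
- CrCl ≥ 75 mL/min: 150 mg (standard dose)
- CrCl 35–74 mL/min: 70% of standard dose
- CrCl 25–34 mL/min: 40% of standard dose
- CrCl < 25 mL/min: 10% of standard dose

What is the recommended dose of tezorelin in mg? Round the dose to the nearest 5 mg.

SCr = 307 / 88.4 = 3.473 mg/dL
CrCl = (140 − 85) × 114.3 / (72 × 3.473) × 0.85 = 6286.5 / 250.06 × 0.85 ≈ 21.4 mL/min
CrCl ≈ 21 mL/min → bracket < 25 mL/min.
10% of 150 mg = 15 mg

15 mg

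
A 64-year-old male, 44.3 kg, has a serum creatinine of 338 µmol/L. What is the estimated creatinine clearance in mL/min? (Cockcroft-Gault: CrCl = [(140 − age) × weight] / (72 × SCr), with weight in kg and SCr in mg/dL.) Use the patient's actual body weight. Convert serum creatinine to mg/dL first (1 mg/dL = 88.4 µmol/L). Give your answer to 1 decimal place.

SCr = 338 / 88.4 = 3.824 mg/dL
CrCl = (140 − 64) × 44.3 / (72 × 3.824) = 3366.8 / 275.33 ≈ 12.2 mL/min

12.2 mL/min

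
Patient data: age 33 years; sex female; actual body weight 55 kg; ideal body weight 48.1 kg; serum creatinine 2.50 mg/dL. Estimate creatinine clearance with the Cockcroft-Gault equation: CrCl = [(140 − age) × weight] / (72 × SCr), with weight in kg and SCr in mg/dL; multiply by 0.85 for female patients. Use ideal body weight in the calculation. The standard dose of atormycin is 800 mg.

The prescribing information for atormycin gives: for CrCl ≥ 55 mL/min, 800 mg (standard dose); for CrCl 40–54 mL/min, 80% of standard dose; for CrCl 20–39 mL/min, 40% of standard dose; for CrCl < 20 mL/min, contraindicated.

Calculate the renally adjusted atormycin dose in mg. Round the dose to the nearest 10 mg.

320 mg

CrCl = (140 − 33) × 48.1 / (72 × 2.5) × 0.85 = 5146.7 / 180.00 × 0.85 ≈ 24.3 mL/min
CrCl ≈ 24 mL/min → bracket 20–39 mL/min.
40% of 800 mg = 320 mg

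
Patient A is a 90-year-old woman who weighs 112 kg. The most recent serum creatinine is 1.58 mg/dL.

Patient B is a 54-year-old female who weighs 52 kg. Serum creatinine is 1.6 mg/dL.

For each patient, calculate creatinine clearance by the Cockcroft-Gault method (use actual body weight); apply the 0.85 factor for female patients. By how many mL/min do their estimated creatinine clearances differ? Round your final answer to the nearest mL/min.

9 mL/min

Patient A: CrCl = (140 − 90) × 112 / (72 × 1.58) × 0.85 = 5600.0 / 113.76 × 0.85 ≈ 41.8 mL/min
Patient B: CrCl = (140 − 54) × 52 / (72 × 1.6) × 0.85 = 4472.0 / 115.20 × 0.85 ≈ 33.0 mL/min
|41.8 − 33.0| = 8.8 mL/min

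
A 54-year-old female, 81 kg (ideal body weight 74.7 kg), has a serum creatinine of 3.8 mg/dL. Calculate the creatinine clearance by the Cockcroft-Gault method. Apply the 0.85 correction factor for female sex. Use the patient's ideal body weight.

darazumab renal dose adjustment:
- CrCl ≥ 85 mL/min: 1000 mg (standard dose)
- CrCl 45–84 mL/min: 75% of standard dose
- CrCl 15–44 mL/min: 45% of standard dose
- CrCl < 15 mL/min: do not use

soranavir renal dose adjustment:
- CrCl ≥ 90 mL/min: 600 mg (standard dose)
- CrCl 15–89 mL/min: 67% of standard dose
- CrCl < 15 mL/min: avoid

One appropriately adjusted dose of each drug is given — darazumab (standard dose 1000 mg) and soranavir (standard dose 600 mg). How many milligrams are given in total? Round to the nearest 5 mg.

850 mg

CrCl = (140 − 54) × 74.7 / (72 × 3.8) × 0.85 = 6424.2 / 273.60 × 0.85 ≈ 20.0 mL/min
CrCl ≈ 20 mL/min.
darazumab: 15–44 mL/min → 45% of 1000 mg = 450 mg.
soranavir: 15–89 mL/min → 67% of 600 mg = 402 mg.
Total = 450 + 402 = 852 mg.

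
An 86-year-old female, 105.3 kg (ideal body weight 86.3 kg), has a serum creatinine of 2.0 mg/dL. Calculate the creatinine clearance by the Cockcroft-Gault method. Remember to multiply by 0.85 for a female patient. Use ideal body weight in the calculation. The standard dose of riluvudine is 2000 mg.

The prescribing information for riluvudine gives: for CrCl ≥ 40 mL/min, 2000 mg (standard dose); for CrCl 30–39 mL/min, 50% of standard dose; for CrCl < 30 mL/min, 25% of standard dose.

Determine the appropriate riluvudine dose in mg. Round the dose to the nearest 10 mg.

500 mg

CrCl = (140 − 86) × 86.3 / (72 × 2) × 0.85 = 4660.2 / 144.00 × 0.85 ≈ 27.5 mL/min
CrCl ≈ 28 mL/min → bracket < 30 mL/min.
25% of 2000 mg = 500 mg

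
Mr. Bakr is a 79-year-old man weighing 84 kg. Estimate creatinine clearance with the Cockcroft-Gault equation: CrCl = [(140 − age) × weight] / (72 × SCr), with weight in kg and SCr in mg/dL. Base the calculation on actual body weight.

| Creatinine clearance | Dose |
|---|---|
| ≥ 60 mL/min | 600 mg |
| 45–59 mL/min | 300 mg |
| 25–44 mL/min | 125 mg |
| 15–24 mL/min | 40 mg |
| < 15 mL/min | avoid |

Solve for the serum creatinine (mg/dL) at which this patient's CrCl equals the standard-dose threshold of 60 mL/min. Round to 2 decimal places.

1.19 mg/dL

Standard dose requires CrCl ≥ 60 mL/min.
Set (140 − 79) × 84 / (72 × SCr) = 60
SCr = (140 − 79) × 84 / (72 × 60) = 1.186 mg/dL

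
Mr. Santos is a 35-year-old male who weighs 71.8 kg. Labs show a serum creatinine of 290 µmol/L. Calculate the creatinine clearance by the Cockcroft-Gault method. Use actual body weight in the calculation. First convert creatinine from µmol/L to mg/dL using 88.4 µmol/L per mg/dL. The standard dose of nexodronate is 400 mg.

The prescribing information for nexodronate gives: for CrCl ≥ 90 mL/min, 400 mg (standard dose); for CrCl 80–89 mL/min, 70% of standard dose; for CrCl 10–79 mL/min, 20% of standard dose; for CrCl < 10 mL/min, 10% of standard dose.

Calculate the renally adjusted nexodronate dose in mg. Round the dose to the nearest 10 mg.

80 mg

SCr = 290 / 88.4 = 3.281 mg/dL
CrCl = (140 − 35) × 71.8 / (72 × 3.281) = 7539.0 / 236.23 ≈ 31.9 mL/min
CrCl ≈ 32 mL/min → bracket 10–79 mL/min.
20% of 400 mg = 80 mg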